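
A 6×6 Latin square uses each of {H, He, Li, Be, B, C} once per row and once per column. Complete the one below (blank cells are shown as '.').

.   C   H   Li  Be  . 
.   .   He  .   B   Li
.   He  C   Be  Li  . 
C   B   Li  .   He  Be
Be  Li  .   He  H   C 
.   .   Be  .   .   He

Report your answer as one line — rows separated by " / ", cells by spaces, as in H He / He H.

(r1,c6) = B
(r2,c1) = H
(r2,c2) = Be
(r2,c4) = C
(r3,c1) = B
(r3,c6) = H
(r4,c4) = H
(r5,c3) = B
(r6,c1) = Li
(r6,c2) = H
(r6,c4) = B
(r6,c5) = C
(r1,c1) = He

He C H Li Be B / H Be He C B Li / B He C Be Li H / C B Li H He Be / Be Li B He H C / Li H Be B C He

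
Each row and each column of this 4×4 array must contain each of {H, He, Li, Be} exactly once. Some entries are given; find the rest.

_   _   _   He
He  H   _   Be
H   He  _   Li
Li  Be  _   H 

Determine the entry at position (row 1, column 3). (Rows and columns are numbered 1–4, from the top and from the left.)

(r1,c1): row 1 has {He}; column 1 has {H,He,Li}, so it must be Be.
(r1,c2): row 1 has {He,Be}; column 2 has {H,He,Be}, so it must be Li.
(r1,c3): row 1 has {He,Li,Be}; column 3 is empty so far, so it must be H.

H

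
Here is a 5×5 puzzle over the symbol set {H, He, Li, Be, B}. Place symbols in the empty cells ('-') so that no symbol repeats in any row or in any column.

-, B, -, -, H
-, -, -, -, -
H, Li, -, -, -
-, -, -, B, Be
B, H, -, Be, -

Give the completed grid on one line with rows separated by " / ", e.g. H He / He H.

Cell (r3,c4): row 3 has {H,Li}; column 4 has {Be,B} → He.
Cell (r3,c5): row 3 has {H,He,Li}; column 5 has {H,Be} → B.
Cell (r4,c2): row 4 has {Be,B}; column 2 has {H,Li,B} → He.
Cell (r1,c4): row 1 has {H,B}; column 4 has {He,Be,B} → Li.
Cell (r2,c2): row 2 is empty so far; column 2 has {H,He,Li,B} → Be.
Cell (r2,c4): row 2 has {Be}; column 4 has {He,Li,Be,B} → H.
Cell (r3,c3): row 3 has {H,He,Li,B}; column 3 is empty so far → Be.
Cell (r4,c1): row 4 has {He,Be,B}; column 1 has {H,B} → Li.
Cell (r4,c3): row 4 has {He,Li,Be,B}; column 3 has {Be} → H.
Cell (r1,c3): row 1 has {H,Li,B}; column 3 has {H,Be} → He.
Cell (r2,c1): row 2 has {H,Be}; column 1 has {H,Li,B} → He.
Cell (r2,c5): row 2 has {H,He,Be}; column 5 has {H,Be,B} → Li.
Cell (r5,c3): row 5 has {H,Be,B}; column 3 has {H,He,Be} → Li.
Cell (r5,c5): row 5 has {H,Li,Be,B}; column 5 has {H,Li,Be,B} → He.
Cell (r1,c1): row 1 has {H,He,Li,B}; column 1 has {H,He,Li,B} → Be.
Cell (r2,c3): row 2 has {H,He,Li,Be}; column 3 has {H,He,Li,Be} → B.

Be B He Li H / He Be B H Li / H Li Be He B / Li He H B Be / B H Li Be He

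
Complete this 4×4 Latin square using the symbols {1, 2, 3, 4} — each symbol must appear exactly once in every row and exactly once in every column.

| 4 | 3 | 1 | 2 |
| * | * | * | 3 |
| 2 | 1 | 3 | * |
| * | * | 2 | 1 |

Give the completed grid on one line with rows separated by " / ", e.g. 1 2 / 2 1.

4 3 1 2 / 1 2 4 3 / 2 1 3 4 / 3 4 2 1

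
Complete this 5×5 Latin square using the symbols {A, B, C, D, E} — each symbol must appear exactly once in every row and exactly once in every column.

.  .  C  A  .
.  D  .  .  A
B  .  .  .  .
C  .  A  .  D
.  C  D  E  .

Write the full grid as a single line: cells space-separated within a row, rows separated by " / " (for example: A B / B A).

D B C A E / E D B C A / B A E D C / C E A B D / A C D E B

(r2,c1): row 2 has {A,D}; column 1 has {B,C}, so it must be E.
(r2,c3): row 2 has {A,D,E}; column 3 has {A,C,D}, so it must be B.
(r2,c4): row 2 has {A,B,D,E}; column 4 has {A,E}, so it must be C.
(r3,c3): row 3 has {B}; column 3 has {A,B,C,D}, so it must be E.
(r3,c4): row 3 has {B,E}; column 4 has {A,C,E}, so it must be D.
(r3,c5): row 3 has {B,D,E}; column 5 has {A,D}, so it must be C.
(r4,c4): row 4 has {A,C,D}; column 4 has {A,C,D,E}, so it must be B.
(r5,c1): row 5 has {C,D,E}; column 1 has {B,C,E}, so it must be A.
(r5,c5): row 5 has {A,C,D,E}; column 5 has {A,C,D}, so it must be B.
(r1,c1): row 1 has {A,C}; column 1 has {A,B,C,E}, so it must be D.
(r1,c5): row 1 has {A,C,D}; column 5 has {A,B,C,D}, so it must be E.
(r3,c2): row 3 has {B,C,D,E}; column 2 has {C,D}, so it must be A.
(r4,c2): row 4 has {A,B,C,D}; column 2 has {A,C,D}, so it must be E.
(r1,c2): row 1 has {A,C,D,E}; column 2 has {A,C,D,E}, so it must be B.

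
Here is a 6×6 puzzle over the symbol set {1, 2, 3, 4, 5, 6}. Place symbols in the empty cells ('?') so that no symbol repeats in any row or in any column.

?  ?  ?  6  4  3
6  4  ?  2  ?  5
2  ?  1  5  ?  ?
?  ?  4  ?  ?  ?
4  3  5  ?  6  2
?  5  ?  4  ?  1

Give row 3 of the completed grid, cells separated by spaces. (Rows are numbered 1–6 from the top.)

(r1,c3) = 2
(r2,c3) = 3
(r2,c5) = 1
(r3,c2) = 6
(r3,c5) = 3
(r3,c6) = 4

2 6 1 5 3 4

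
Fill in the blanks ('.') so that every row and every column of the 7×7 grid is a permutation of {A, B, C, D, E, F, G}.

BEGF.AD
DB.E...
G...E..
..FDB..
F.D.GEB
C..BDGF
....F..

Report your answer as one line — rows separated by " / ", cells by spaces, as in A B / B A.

B E G F C A D / D B C E A F G / G F B C E D A / A G F D B C E / F C D A G E B / C A E B D G F / E D A G F B C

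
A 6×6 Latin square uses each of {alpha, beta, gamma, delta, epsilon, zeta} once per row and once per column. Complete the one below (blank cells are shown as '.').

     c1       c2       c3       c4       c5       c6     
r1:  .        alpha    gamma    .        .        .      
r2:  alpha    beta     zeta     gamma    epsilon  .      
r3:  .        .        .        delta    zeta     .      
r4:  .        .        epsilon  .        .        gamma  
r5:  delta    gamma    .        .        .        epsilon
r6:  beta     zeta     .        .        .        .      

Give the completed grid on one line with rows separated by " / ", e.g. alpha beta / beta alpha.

epsilon alpha gamma beta delta zeta / alpha beta zeta gamma epsilon delta / gamma epsilon alpha delta zeta beta / zeta delta epsilon alpha beta gamma / delta gamma beta zeta alpha epsilon / beta zeta delta epsilon gamma alpha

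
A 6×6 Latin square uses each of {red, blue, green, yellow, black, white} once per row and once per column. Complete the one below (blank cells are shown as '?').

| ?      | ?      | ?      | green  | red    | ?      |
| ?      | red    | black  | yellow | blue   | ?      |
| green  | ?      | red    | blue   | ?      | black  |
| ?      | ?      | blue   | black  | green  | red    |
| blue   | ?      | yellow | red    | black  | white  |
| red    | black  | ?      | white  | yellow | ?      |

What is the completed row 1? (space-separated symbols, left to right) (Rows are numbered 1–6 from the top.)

black blue white green red yellow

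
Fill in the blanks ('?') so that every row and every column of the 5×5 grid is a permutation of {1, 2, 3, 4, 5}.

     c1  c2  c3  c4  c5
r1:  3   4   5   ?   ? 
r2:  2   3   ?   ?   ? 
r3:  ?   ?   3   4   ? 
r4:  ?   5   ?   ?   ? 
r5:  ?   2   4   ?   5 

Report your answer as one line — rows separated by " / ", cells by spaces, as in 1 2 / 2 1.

3 4 5 2 1 / 2 3 1 5 4 / 5 1 3 4 2 / 4 5 2 1 3 / 1 2 4 3 5

Cell (r2,c3): row 2 has {2,3}; column 3 has {3,4,5} → 1.
Cell (r2,c4): row 2 has {1,2,3}; column 4 has {4} → 5.
Cell (r2,c5): row 2 has {1,2,3,5}; column 5 has {5} → 4.
Cell (r3,c2): row 3 has {3,4}; column 2 has {2,3,4,5} → 1.
Cell (r3,c5): row 3 has {1,3,4}; column 5 has {4,5} → 2.
Cell (r4,c3): row 4 has {5}; column 3 has {1,3,4,5} → 2.
Cell (r5,c1): row 5 has {2,4,5}; column 1 has {2,3} → 1.
Cell (r5,c4): row 5 has {1,2,4,5}; column 4 has {4,5} → 3.
Cell (r1,c5): row 1 has {3,4,5}; column 5 has {2,4,5} → 1.
Cell (r3,c1): row 3 has {1,2,3,4}; column 1 has {1,2,3} → 5.
Cell (r4,c1): row 4 has {2,5}; column 1 has {1,2,3,5} → 4.
Cell (r4,c4): row 4 has {2,4,5}; column 4 has {3,4,5} → 1.
Cell (r4,c5): row 4 has {1,2,4,5}; column 5 has {1,2,4,5} → 3.
Cell (r1,c4): row 1 has {1,3,4,5}; column 4 has {1,3,4,5} → 2.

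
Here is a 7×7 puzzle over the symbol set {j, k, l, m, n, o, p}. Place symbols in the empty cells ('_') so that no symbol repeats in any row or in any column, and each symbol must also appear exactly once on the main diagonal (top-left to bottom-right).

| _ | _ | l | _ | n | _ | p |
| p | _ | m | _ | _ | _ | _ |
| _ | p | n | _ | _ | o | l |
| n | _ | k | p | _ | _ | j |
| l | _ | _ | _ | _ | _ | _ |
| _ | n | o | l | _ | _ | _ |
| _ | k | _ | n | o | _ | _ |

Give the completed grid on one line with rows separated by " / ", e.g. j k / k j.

o j l m n k p / p l m k j n o / k p n j m o l / n o k p l m j / l m j o k p n / m n o l p j k / j k p n o l m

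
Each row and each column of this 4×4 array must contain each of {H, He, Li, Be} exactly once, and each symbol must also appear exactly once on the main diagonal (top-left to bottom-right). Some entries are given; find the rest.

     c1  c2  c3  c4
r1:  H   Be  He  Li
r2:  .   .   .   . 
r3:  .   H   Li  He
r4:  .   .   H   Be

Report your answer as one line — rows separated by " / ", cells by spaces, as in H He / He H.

(r2,c2) = He
(r2,c3) = Be
(r2,c4) = H
(r3,c1) = Be
(r4,c2) = Li
(r2,c1) = Li
(r4,c1) = He

H Be He Li / Li He Be H / Be H Li He / He Li H Be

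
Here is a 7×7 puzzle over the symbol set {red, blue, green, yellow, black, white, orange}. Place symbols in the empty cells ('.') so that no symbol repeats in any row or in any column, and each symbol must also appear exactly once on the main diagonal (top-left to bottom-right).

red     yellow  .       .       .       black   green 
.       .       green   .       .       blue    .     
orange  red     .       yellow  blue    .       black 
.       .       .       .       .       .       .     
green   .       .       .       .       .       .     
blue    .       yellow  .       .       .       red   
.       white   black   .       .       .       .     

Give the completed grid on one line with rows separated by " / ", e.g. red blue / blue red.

(r3,c3) = white
(r3,c6) = green
(r6,c6) = orange
(r7,c1) = yellow
(r7,c6) = red
(r7,c7) = blue
(r2,c2) = black
(r4,c4) = green
(r5,c5) = yellow
(r5,c6) = white
(r5,c7) = orange
(r6,c2) = green
(r7,c4) = orange
(r7,c5) = green
(r2,c1) = white
(r2,c4) = red
(r2,c5) = orange
(r2,c7) = yellow
(r4,c1) = black
(r4,c6) = yellow
(r4,c7) = white
(r5,c2) = blue
(r5,c3) = red
(r5,c4) = black
(r6,c4) = white
(r6,c5) = black
(r1,c4) = blue
(r1,c5) = white
(r4,c2) = orange
(r4,c3) = blue
(r4,c5) = red
(r1,c3) = orange

red yellow orange blue white black green / white black green red orange blue yellow / orange red white yellow blue green black / black orange blue green red yellow white / green blue red black yellow white orange / blue green yellow white black orange red / yellow white black orange green red blue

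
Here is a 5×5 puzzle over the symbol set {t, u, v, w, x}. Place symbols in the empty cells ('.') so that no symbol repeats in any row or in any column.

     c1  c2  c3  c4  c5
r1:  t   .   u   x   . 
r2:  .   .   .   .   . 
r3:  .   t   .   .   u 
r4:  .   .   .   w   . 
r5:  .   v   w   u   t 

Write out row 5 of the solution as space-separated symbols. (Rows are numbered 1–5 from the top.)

x v w u t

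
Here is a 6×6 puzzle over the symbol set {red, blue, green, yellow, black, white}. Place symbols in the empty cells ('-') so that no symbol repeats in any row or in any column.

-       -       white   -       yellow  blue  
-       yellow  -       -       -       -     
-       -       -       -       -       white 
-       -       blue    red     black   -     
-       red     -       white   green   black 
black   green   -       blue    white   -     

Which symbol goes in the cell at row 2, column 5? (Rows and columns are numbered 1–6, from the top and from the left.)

blue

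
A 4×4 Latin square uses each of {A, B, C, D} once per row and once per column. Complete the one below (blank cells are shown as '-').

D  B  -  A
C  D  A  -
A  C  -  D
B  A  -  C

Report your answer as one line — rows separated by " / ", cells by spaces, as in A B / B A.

Cell (r1,c3): row 1 has {A,B,D}; column 3 has {A} → C.
Cell (r2,c4): row 2 has {A,C,D}; column 4 has {A,C,D} → B.
Cell (r3,c3): row 3 has {A,C,D}; column 3 has {A,C} → B.
Cell (r4,c3): row 4 has {A,B,C}; column 3 has {A,B,C} → D.

D B C A / C D A B / A C B D / B A D C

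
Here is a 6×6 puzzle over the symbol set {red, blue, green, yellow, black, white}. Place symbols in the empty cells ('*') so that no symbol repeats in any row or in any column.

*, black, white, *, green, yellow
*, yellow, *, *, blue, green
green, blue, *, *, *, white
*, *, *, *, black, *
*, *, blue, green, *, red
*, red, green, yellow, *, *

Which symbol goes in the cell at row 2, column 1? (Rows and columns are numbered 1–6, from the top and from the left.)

At row 4, column 6: row 4 has {black}; column 6 has {red,green,yellow,white}; that leaves blue.
At row 5, column 2: row 5 has {red,blue,green}; column 2 has {red,blue,yellow,black}; that leaves white.
At row 5, column 5: row 5 has {red,blue,green,white}; column 5 has {blue,green,black}; that leaves yellow.
At row 6, column 5: row 6 has {red,green,yellow}; column 5 has {blue,green,yellow,black}; that leaves white.
At row 6, column 6: row 6 has {red,green,yellow,white}; column 6 has {red,blue,green,yellow,white}; that leaves black.
At row 3, column 5: row 3 has {blue,green,white}; column 5 has {blue,green,yellow,black,white}; that leaves red.
At row 4, column 2: row 4 has {blue,black}; column 2 has {red,blue,yellow,black,white}; that leaves green.
At row 5, column 1: row 5 has {red,blue,green,yellow,white}; column 1 has {green}; that leaves black.
At row 6, column 1: row 6 has {red,green,yellow,black,white}; column 1 has {green,black}; that leaves blue.
At row 1, column 1: row 1 has {green,yellow,black,white}; column 1 has {blue,green,black}; that leaves red.
At row 1, column 4: row 1 has {red,green,yellow,black,white}; column 4 has {green,yellow}; that leaves blue.
At row 2, column 1: row 2 has {blue,green,yellow}; column 1 has {red,blue,green,black}; that leaves white.

white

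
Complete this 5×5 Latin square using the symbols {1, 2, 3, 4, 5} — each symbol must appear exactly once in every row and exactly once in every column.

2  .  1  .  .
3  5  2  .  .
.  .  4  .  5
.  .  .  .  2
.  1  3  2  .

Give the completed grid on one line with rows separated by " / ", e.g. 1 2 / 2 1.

2 4 1 5 3 / 3 5 2 4 1 / 1 2 4 3 5 / 4 3 5 1 2 / 5 1 3 2 4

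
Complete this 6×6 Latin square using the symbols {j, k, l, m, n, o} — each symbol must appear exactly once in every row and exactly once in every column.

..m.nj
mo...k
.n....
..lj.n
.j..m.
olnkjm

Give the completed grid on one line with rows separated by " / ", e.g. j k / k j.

l k m o n j / m o j n l k / j n o m k l / k m l j o n / n j k l m o / o l n k j m

Cell (r1,c2): row 1 has {j,m,n}; column 2 has {j,l,n,o} → k.
Cell (r2,c3): row 2 has {k,m,o}; column 3 has {l,m,n} → j.
Cell (r2,c5): row 2 has {j,k,m,o}; column 5 has {j,m,n} → l.
Cell (r4,c1): row 4 has {j,l,n}; column 1 has {m,o} → k.
Cell (r4,c2): row 4 has {j,k,l,n}; column 2 has {j,k,l,n,o} → m.
Cell (r4,c5): row 4 has {j,k,l,m,n}; column 5 has {j,l,m,n} → o.
Cell (r1,c1): row 1 has {j,k,m,n}; column 1 has {k,m,o} → l.
Cell (r1,c4): row 1 has {j,k,l,m,n}; column 4 has {j,k} → o.
Cell (r2,c4): row 2 has {j,k,l,m,o}; column 4 has {j,k,o} → n.
Cell (r3,c1): row 3 has {n}; column 1 has {k,l,m,o} → j.
Cell (r3,c5): row 3 has {j,n}; column 5 has {j,l,m,n,o} → k.
Cell (r5,c1): row 5 has {j,m}; column 1 has {j,k,l,m,o} → n.
Cell (r5,c4): row 5 has {j,m,n}; column 4 has {j,k,n,o} → l.
Cell (r5,c6): row 5 has {j,l,m,n}; column 6 has {j,k,m,n} → o.
Cell (r3,c3): row 3 has {j,k,n}; column 3 has {j,l,m,n} → o.
Cell (r3,c4): row 3 has {j,k,n,o}; column 4 has {j,k,l,n,o} → m.
Cell (r3,c6): row 3 has {j,k,m,n,o}; column 6 has {j,k,m,n,o} → l.
Cell (r5,c3): row 5 has {j,l,m,n,o}; column 3 has {j,l,m,n,o} → k.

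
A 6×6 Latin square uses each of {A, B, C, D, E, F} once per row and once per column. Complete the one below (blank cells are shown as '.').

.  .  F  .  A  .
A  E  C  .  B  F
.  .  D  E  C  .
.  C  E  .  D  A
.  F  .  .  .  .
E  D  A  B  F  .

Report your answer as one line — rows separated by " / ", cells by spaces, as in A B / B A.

D B F C A E / A E C D B F / F A D E C B / B C E F D A / C F B A E D / E D A B F C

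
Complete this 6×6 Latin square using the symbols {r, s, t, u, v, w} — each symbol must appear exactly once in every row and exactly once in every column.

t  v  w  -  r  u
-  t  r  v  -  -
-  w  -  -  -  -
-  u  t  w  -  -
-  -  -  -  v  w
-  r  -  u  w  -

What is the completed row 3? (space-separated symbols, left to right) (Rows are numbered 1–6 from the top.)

u w s r t v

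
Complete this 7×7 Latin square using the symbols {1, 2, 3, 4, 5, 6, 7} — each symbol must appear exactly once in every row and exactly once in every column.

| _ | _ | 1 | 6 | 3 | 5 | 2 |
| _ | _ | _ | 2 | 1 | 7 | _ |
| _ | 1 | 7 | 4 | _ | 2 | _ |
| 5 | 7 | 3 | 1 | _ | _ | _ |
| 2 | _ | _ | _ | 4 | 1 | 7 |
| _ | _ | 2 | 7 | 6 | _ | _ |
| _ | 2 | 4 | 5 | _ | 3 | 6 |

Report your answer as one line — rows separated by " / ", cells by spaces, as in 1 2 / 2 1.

7 4 1 6 3 5 2 / 4 3 6 2 1 7 5 / 6 1 7 4 5 2 3 / 5 7 3 1 2 6 4 / 2 6 5 3 4 1 7 / 3 5 2 7 6 4 1 / 1 2 4 5 7 3 6

(r1,c2) = 4
(r3,c5) = 5
(r3,c7) = 3
(r4,c5) = 2
(r4,c7) = 4
(r5,c4) = 3
(r6,c6) = 4
(r7,c5) = 7
(r1,c1) = 7
(r2,c7) = 5
(r3,c1) = 6
(r4,c6) = 6
(r6,c7) = 1
(r7,c1) = 1
(r2,c3) = 6
(r5,c3) = 5
(r6,c1) = 3
(r6,c2) = 5
(r2,c1) = 4
(r2,c2) = 3
(r5,c2) = 6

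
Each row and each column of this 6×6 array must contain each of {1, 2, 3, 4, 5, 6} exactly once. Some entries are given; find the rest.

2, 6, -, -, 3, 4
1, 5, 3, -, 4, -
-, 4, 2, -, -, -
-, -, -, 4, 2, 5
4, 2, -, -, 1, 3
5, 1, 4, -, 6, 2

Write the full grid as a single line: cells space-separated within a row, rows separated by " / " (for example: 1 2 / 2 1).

2 6 5 1 3 4 / 1 5 3 2 4 6 / 3 4 2 6 5 1 / 6 3 1 4 2 5 / 4 2 6 5 1 3 / 5 1 4 3 6 2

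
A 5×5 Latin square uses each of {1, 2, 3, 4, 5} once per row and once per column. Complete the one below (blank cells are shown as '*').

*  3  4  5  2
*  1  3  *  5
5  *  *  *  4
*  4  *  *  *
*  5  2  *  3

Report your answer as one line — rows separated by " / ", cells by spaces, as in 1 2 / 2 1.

1 3 4 5 2 / 2 1 3 4 5 / 5 2 1 3 4 / 3 4 5 2 1 / 4 5 2 1 3

row 1 has {2,3,4,5}; column 1 has {5} — only 1 is left for (r1,c1).
row 3 has {4,5}; column 2 has {1,3,4,5} — only 2 is left for (r3,c2).
row 3 has {2,4,5}; column 3 has {2,3,4} — only 1 is left for (r3,c3).
row 3 has {1,2,4,5}; column 4 has {5} — only 3 is left for (r3,c4).
row 4 has {4}; column 3 has {1,2,3,4} — only 5 is left for (r4,c3).
row 4 has {4,5}; column 5 has {2,3,4,5} — only 1 is left for (r4,c5).
row 5 has {2,3,5}; column 1 has {1,5} — only 4 is left for (r5,c1).
row 5 has {2,3,4,5}; column 4 has {3,5} — only 1 is left for (r5,c4).
row 2 has {1,3,5}; column 1 has {1,4,5} — only 2 is left for (r2,c1).
row 2 has {1,2,3,5}; column 4 has {1,3,5} — only 4 is left for (r2,c4).
row 4 has {1,4,5}; column 1 has {1,2,4,5} — only 3 is left for (r4,c1).
row 4 has {1,3,4,5}; column 4 has {1,3,4,5} — only 2 is left for (r4,c4).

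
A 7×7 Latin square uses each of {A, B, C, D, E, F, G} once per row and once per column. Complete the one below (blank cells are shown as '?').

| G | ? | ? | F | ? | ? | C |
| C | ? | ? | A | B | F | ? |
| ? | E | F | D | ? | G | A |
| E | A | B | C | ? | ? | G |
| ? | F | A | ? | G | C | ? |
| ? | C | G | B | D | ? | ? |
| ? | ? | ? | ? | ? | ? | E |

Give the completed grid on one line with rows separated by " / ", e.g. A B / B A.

(r2,c7) = D
(r3,c1) = B
(r3,c5) = C
(r4,c5) = F
(r4,c6) = D
(r5,c1) = D
(r5,c4) = E
(r5,c7) = B
(r6,c7) = F
(r7,c4) = G
(r7,c5) = A
(r7,c6) = B
(r1,c5) = E
(r1,c6) = A
(r2,c2) = G
(r2,c3) = E
(r6,c1) = A
(r6,c6) = E
(r7,c1) = F
(r7,c2) = D
(r7,c3) = C
(r1,c2) = B
(r1,c3) = D

G B D F E A C / C G E A B F D / B E F D C G A / E A B C F D G / D F A E G C B / A C G B D E F / F D C G A B E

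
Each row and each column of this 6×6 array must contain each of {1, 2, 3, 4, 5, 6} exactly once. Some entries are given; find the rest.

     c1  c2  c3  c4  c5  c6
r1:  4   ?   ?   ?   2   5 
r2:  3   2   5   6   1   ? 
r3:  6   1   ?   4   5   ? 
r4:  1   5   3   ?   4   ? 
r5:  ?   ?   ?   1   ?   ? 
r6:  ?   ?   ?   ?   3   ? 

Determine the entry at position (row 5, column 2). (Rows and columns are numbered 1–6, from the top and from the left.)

3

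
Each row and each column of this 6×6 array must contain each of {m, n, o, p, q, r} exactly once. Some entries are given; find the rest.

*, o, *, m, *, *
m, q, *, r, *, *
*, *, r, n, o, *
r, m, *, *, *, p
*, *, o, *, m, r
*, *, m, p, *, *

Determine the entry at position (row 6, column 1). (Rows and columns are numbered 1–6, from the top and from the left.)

o

At row 3, column 2: row 3 has {n,o,r}; column 2 has {m,o,q}; that leaves p.
At row 5, column 2: row 5 has {m,o,r}; column 2 has {m,o,p,q}; that leaves n.
At row 5, column 4: row 5 has {m,n,o,r}; column 4 has {m,n,p,r}; that leaves q.
At row 6, column 2: row 6 has {m,p}; column 2 has {m,n,o,p,q}; that leaves r.
At row 3, column 1: row 3 has {n,o,p,r}; column 1 has {m,r}; that leaves q.
At row 3, column 6: row 3 has {n,o,p,q,r}; column 6 has {p,r}; that leaves m.
At row 4, column 4: row 4 has {m,p,r}; column 4 has {m,n,p,q,r}; that leaves o.
At row 5, column 1: row 5 has {m,n,o,q,r}; column 1 has {m,q,r}; that leaves p.
At row 1, column 1: row 1 has {m,o}; column 1 has {m,p,q,r}; that leaves n.
At row 1, column 6: row 1 has {m,n,o}; column 6 has {m,p,r}; that leaves q.
At row 6, column 1: row 6 has {m,p,r}; column 1 has {m,n,p,q,r}; that leaves o.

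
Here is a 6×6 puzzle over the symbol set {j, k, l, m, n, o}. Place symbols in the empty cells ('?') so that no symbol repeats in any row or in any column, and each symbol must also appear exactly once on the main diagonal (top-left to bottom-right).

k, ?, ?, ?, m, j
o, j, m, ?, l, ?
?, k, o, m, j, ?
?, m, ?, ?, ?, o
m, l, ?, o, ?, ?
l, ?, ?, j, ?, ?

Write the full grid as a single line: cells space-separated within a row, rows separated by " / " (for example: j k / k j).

k o l n m j / o j m k l n / n k o m j l / j m n l k o / m l j o n k / l n k j o m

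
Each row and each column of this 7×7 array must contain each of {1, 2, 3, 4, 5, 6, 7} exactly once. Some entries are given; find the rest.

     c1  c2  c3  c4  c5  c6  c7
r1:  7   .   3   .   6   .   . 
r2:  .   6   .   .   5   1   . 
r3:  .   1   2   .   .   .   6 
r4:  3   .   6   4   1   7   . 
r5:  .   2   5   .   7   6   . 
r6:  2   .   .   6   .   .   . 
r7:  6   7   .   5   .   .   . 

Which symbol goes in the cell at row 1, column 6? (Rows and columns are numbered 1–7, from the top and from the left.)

2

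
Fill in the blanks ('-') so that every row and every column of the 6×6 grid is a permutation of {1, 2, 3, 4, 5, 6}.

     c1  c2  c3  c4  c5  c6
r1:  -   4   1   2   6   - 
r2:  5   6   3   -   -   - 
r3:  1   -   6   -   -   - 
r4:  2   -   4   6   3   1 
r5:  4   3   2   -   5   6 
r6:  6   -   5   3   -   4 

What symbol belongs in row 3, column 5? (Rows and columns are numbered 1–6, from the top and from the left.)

4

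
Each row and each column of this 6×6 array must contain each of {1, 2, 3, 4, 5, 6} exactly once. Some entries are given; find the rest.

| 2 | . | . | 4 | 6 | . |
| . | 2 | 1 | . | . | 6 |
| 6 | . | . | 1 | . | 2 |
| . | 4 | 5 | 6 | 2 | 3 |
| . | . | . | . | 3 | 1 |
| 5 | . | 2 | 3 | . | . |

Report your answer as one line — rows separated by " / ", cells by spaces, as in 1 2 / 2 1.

2 1 3 4 6 5 / 3 2 1 5 4 6 / 6 3 4 1 5 2 / 1 4 5 6 2 3 / 4 5 6 2 3 1 / 5 6 2 3 1 4

(r1,c3): row 1 has {2,4,6}; column 3 has {1,2,5}, so it must be 3.
(r1,c6): row 1 has {2,3,4,6}; column 6 has {1,2,3,6}, so it must be 5.
(r2,c4): row 2 has {1,2,6}; column 4 has {1,3,4,6}, so it must be 5.
(r2,c5): row 2 has {1,2,5,6}; column 5 has {2,3,6}, so it must be 4.
(r3,c3): row 3 has {1,2,6}; column 3 has {1,2,3,5}, so it must be 4.
(r3,c5): row 3 has {1,2,4,6}; column 5 has {2,3,4,6}, so it must be 5.
(r4,c1): row 4 has {2,3,4,5,6}; column 1 has {2,5,6}, so it must be 1.
(r5,c1): row 5 has {1,3}; column 1 has {1,2,5,6}, so it must be 4.
(r5,c3): row 5 has {1,3,4}; column 3 has {1,2,3,4,5}, so it must be 6.
(r5,c4): row 5 has {1,3,4,6}; column 4 has {1,3,4,5,6}, so it must be 2.
(r6,c5): row 6 has {2,3,5}; column 5 has {2,3,4,5,6}, so it must be 1.
(r6,c6): row 6 has {1,2,3,5}; column 6 has {1,2,3,5,6}, so it must be 4.
(r1,c2): row 1 has {2,3,4,5,6}; column 2 has {2,4}, so it must be 1.
(r2,c1): row 2 has {1,2,4,5,6}; column 1 has {1,2,4,5,6}, so it must be 3.
(r3,c2): row 3 has {1,2,4,5,6}; column 2 has {1,2,4}, so it must be 3.
(r5,c2): row 5 has {1,2,3,4,6}; column 2 has {1,2,3,4}, so it must be 5.
(r6,c2): row 6 has {1,2,3,4,5}; column 2 has {1,2,3,4,5}, so it must be 6.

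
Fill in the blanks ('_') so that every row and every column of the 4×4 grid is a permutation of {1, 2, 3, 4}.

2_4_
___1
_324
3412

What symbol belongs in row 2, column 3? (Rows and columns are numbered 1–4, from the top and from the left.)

3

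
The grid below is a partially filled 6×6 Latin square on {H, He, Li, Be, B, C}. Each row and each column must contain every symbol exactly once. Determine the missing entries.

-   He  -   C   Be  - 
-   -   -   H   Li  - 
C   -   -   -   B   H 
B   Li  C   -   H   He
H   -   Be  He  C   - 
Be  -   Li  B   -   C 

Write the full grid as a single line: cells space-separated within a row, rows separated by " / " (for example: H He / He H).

Li He H C Be B / He C B H Li Be / C Be He Li B H / B Li C Be H He / H B Be He C Li / Be H Li B He C

(r1,c1): row 1 has {He,Be,C}; column 1 has {H,Be,B,C}, so it must be Li.
(r1,c6): row 1 has {He,Li,Be,C}; column 6 has {H,He,C}, so it must be B.
(r2,c1): row 2 has {H,Li}; column 1 has {H,Li,Be,B,C}, so it must be He.
(r2,c3): row 2 has {H,He,Li}; column 3 has {Li,Be,C}, so it must be B.
(r2,c6): row 2 has {H,He,Li,B}; column 6 has {H,He,B,C}, so it must be Be.
(r3,c2): row 3 has {H,B,C}; column 2 has {He,Li}, so it must be Be.
(r3,c3): row 3 has {H,Be,B,C}; column 3 has {Li,Be,B,C}, so it must be He.
(r3,c4): row 3 has {H,He,Be,B,C}; column 4 has {H,He,B,C}, so it must be Li.
(r4,c4): row 4 has {H,He,Li,B,C}; column 4 has {H,He,Li,B,C}, so it must be Be.
(r5,c2): row 5 has {H,He,Be,C}; column 2 has {He,Li,Be}, so it must be B.
(r5,c6): row 5 has {H,He,Be,B,C}; column 6 has {H,He,Be,B,C}, so it must be Li.
(r6,c2): row 6 has {Li,Be,B,C}; column 2 has {He,Li,Be,B}, so it must be H.
(r6,c5): row 6 has {H,Li,Be,B,C}; column 5 has {H,Li,Be,B,C}, so it must be He.
(r1,c3): row 1 has {He,Li,Be,B,C}; column 3 has {He,Li,Be,B,C}, so it must be H.
(r2,c2): row 2 has {H,He,Li,Be,B}; column 2 has {H,He,Li,Be,B}, so it must be C.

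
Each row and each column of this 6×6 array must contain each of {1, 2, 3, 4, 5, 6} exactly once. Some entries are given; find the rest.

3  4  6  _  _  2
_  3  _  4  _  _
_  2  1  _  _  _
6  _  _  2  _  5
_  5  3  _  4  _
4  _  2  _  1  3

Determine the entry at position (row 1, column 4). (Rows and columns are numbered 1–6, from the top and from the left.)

1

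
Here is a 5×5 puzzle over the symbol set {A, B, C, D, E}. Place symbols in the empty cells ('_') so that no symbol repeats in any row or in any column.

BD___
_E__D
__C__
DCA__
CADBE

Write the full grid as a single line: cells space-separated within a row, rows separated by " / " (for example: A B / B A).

(r1,c3) = E
(r2,c1) = A
(r2,c3) = B
(r2,c4) = C
(r3,c1) = E
(r3,c2) = B
(r3,c5) = A
(r4,c4) = E
(r4,c5) = B
(r1,c4) = A
(r1,c5) = C
(r3,c4) = D

B D E A C / A E B C D / E B C D A / D C A E B / C A D B E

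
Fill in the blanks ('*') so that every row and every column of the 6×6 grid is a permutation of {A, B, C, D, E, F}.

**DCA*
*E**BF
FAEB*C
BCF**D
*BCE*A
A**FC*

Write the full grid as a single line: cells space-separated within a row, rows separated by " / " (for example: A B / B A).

(r1,c1): row 1 has {A,C,D}; column 1 has {A,B,F}, so it must be E.
(r1,c2): row 1 has {A,C,D,E}; column 2 has {A,B,C,E}, so it must be F.
(r1,c6): row 1 has {A,C,D,E,F}; column 6 has {A,C,D,F}, so it must be B.
(r2,c3): row 2 has {B,E,F}; column 3 has {C,D,E,F}, so it must be A.
(r2,c4): row 2 has {A,B,E,F}; column 4 has {B,C,E,F}, so it must be D.
(r3,c5): row 3 has {A,B,C,E,F}; column 5 has {A,B,C}, so it must be D.
(r4,c4): row 4 has {B,C,D,F}; column 4 has {B,C,D,E,F}, so it must be A.
(r4,c5): row 4 has {A,B,C,D,F}; column 5 has {A,B,C,D}, so it must be E.
(r5,c1): row 5 has {A,B,C,E}; column 1 has {A,B,E,F}, so it must be D.
(r5,c5): row 5 has {A,B,C,D,E}; column 5 has {A,B,C,D,E}, so it must be F.
(r6,c2): row 6 has {A,C,F}; column 2 has {A,B,C,E,F}, so it must be D.
(r6,c3): row 6 has {A,C,D,F}; column 3 has {A,C,D,E,F}, so it must be B.
(r6,c6): row 6 has {A,B,C,D,F}; column 6 has {A,B,C,D,F}, so it must be E.
(r2,c1): row 2 has {A,B,D,E,F}; column 1 has {A,B,D,E,F}, so it must be C.

E F D C A B / C E A D B F / F A E B D C / B C F A E D / D B C E F A / A D B F C E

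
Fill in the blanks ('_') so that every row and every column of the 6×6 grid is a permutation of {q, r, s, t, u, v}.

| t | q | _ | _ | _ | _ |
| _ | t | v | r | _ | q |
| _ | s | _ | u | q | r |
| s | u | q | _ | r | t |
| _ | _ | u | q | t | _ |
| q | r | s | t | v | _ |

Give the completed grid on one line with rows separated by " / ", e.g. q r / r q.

t q r s u v / u t v r s q / v s t u q r / s u q v r t / r v u q t s / q r s t v u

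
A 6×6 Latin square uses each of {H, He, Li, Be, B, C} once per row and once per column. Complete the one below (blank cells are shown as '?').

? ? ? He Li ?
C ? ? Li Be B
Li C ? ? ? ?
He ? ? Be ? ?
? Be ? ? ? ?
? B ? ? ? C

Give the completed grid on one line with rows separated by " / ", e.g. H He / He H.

B H C He Li Be / C He H Li Be B / Li C Be B H He / He Li B Be C H / H Be He C B Li / Be B Li H He C

(r1,c2) = H
(r1,c6) = Be
(r2,c2) = He
(r2,c3) = H
(r4,c2) = Li
(r4,c6) = H
(r6,c4) = H
(r6,c5) = He
(r1,c1) = B
(r1,c3) = C
(r3,c4) = B
(r3,c5) = H
(r3,c6) = He
(r4,c3) = B
(r4,c5) = C
(r5,c1) = H
(r5,c4) = C
(r5,c5) = B
(r5,c6) = Li
(r6,c1) = Be
(r6,c3) = Li
(r3,c3) = Be
(r5,c3) = He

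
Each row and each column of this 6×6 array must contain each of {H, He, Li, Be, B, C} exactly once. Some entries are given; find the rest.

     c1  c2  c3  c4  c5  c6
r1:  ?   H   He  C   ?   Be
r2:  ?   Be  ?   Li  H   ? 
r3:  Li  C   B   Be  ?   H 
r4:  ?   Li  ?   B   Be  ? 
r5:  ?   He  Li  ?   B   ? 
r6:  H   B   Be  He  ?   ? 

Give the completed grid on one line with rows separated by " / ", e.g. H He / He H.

Cell (r1,c1): row 1 has {H,He,Be,C}; column 1 has {H,Li} → B.
Cell (r1,c5): row 1 has {H,He,Be,B,C}; column 5 has {H,Be,B} → Li.
Cell (r2,c3): row 2 has {H,Li,Be}; column 3 has {He,Li,Be,B} → C.
Cell (r3,c5): row 3 has {H,Li,Be,B,C}; column 5 has {H,Li,Be,B} → He.
Cell (r4,c3): row 4 has {Li,Be,B}; column 3 has {He,Li,Be,B,C} → H.
Cell (r5,c4): row 5 has {He,Li,B}; column 4 has {He,Li,Be,B,C} → H.
Cell (r5,c6): row 5 has {H,He,Li,B}; column 6 has {H,Be} → C.
Cell (r6,c5): row 6 has {H,He,Be,B}; column 5 has {H,He,Li,Be,B} → C.
Cell (r6,c6): row 6 has {H,He,Be,B,C}; column 6 has {H,Be,C} → Li.
Cell (r2,c1): row 2 has {H,Li,Be,C}; column 1 has {H,Li,B} → He.
Cell (r2,c6): row 2 has {H,He,Li,Be,C}; column 6 has {H,Li,Be,C} → B.
Cell (r4,c1): row 4 has {H,Li,Be,B}; column 1 has {H,He,Li,B} → C.
Cell (r4,c6): row 4 has {H,Li,Be,B,C}; column 6 has {H,Li,Be,B,C} → He.
Cell (r5,c1): row 5 has {H,He,Li,B,C}; column 1 has {H,He,Li,B,C} → Be.

B H He C Li Be / He Be C Li H B / Li C B Be He H / C Li H B Be He / Be He Li H B C / H B Be He C Li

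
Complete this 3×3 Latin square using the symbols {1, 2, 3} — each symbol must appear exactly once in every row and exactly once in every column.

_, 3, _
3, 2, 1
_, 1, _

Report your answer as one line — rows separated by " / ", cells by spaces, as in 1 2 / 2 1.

At row 1, column 3: row 1 has {3}; column 3 has {1}; that leaves 2.
At row 3, column 1: row 3 has {1}; column 1 has {3}; that leaves 2.
At row 3, column 3: row 3 has {1,2}; column 3 has {1,2}; that leaves 3.
At row 1, column 1: row 1 has {2,3}; column 1 has {2,3}; that leaves 1.

1 3 2 / 3 2 1 / 2 1 3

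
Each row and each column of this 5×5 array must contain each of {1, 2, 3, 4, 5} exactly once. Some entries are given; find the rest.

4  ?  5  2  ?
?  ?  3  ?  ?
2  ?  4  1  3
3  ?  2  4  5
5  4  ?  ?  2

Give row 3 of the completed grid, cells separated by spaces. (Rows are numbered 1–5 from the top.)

(r1,c5) = 1
(r2,c1) = 1
(r2,c4) = 5
(r2,c5) = 4
(r3,c2) = 5

2 5 4 1 3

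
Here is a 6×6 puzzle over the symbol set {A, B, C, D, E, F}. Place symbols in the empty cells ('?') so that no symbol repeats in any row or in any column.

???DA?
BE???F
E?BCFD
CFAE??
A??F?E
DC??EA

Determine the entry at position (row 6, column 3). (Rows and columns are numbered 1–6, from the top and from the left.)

F

(r1,c1) = F
(r1,c2) = B
(r1,c6) = C
(r2,c4) = A
(r3,c2) = A
(r4,c6) = B
(r5,c2) = D
(r5,c3) = C
(r5,c5) = B
(r6,c3) = F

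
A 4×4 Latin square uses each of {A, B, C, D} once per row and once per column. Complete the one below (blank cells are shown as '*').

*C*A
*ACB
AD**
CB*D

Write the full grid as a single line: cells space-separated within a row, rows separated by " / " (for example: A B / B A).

B C D A / D A C B / A D B C / C B A D

(r2,c1) = D
(r3,c3) = B
(r3,c4) = C
(r4,c3) = A
(r1,c1) = B
(r1,c3) = D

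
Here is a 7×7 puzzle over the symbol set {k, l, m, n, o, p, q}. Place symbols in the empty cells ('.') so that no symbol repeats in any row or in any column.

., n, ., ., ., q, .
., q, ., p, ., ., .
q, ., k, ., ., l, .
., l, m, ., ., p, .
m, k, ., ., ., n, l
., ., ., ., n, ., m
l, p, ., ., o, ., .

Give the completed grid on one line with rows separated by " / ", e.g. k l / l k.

k n o m l q p / n q l p m o k / q m k n p l o / o l m q k p n / m k p o q n l / p o q l n k m / l p n k o m q

(r6,c2) = o
(r6,c6) = k
(r7,c6) = m
(r2,c6) = o
(r3,c2) = m
(r3,c5) = p
(r5,c5) = q
(r6,c1) = p
(r4,c5) = k
(r5,c4) = o
(r3,c4) = n
(r3,c7) = o
(r4,c4) = q
(r4,c7) = n
(r5,c3) = p
(r6,c4) = l
(r7,c4) = k
(r7,c7) = q
(r1,c4) = m
(r1,c5) = l
(r2,c5) = m
(r2,c7) = k
(r4,c1) = o
(r6,c3) = q
(r7,c3) = n
(r1,c1) = k
(r1,c3) = o
(r1,c7) = p
(r2,c1) = n
(r2,c3) = l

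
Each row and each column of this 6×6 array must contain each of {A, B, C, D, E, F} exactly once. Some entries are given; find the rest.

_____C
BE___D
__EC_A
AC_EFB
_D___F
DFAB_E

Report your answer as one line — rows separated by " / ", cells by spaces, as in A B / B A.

E A F D B C / B E C F A D / F B E C D A / A C D E F B / C D B A E F / D F A B C E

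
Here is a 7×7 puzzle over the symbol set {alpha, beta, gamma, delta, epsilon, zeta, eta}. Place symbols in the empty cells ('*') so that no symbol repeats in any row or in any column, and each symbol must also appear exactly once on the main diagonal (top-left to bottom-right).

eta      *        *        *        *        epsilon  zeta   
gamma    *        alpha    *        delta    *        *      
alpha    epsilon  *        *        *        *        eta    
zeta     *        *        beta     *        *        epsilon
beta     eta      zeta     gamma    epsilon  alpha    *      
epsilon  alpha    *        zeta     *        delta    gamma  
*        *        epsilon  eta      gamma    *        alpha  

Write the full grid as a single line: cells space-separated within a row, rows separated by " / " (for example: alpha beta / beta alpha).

eta gamma delta alpha beta epsilon zeta / gamma zeta alpha epsilon delta eta beta / alpha epsilon gamma delta zeta beta eta / zeta delta eta beta alpha gamma epsilon / beta eta zeta gamma epsilon alpha delta / epsilon alpha beta zeta eta delta gamma / delta beta epsilon eta gamma zeta alpha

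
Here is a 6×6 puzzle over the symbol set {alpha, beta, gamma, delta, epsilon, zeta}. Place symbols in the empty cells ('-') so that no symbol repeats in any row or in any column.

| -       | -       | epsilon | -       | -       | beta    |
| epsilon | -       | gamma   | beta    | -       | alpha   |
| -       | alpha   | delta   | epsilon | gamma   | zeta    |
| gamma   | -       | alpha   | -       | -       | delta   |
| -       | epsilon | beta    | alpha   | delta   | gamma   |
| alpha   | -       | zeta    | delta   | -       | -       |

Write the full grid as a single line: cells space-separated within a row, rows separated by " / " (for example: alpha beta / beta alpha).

delta zeta epsilon gamma alpha beta / epsilon delta gamma beta zeta alpha / beta alpha delta epsilon gamma zeta / gamma beta alpha zeta epsilon delta / zeta epsilon beta alpha delta gamma / alpha gamma zeta delta beta epsilon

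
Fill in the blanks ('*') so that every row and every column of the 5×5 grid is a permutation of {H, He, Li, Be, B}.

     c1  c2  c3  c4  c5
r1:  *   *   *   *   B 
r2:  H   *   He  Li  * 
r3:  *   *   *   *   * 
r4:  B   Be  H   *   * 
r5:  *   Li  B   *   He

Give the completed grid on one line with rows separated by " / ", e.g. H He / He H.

He H Li Be B / H B He Li Be / Li He Be B H / B Be H He Li / Be Li B H He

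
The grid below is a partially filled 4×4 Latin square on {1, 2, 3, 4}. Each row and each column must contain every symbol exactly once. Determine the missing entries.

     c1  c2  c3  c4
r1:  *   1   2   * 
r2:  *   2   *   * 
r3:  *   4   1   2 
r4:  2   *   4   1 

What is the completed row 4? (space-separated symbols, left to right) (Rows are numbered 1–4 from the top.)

2 3 4 1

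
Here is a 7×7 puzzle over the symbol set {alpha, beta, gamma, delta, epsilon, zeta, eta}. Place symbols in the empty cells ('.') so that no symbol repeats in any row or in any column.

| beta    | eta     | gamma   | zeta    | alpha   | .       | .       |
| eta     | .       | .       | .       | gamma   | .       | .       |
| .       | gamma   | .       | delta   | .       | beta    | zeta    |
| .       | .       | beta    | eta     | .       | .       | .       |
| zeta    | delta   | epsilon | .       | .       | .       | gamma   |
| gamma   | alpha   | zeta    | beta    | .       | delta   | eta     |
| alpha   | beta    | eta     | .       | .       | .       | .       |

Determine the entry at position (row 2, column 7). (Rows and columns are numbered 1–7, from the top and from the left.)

beta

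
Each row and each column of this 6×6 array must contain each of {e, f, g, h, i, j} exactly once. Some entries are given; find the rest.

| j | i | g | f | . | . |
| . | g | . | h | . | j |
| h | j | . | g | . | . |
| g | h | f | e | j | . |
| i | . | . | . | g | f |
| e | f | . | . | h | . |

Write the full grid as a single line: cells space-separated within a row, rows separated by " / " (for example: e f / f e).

j i g f e h / f g e h i j / h j i g f e / g h f e j i / i e h j g f / e f j i h g

row 1 has {f,g,i,j}; column 5 has {g,h,j} — only e is left for (r1,c5).
row 1 has {e,f,g,i,j}; column 6 has {f,j} — only h is left for (r1,c6).
row 2 has {g,h,j}; column 1 has {e,g,h,i,j} — only f is left for (r2,c1).
row 2 has {f,g,h,j}; column 5 has {e,g,h,j} — only i is left for (r2,c5).
row 3 has {g,h,j}; column 5 has {e,g,h,i,j} — only f is left for (r3,c5).
row 4 has {e,f,g,h,j}; column 6 has {f,h,j} — only i is left for (r4,c6).
row 5 has {f,g,i}; column 2 has {f,g,h,i,j} — only e is left for (r5,c2).
row 5 has {e,f,g,i}; column 4 has {e,f,g,h} — only j is left for (r5,c4).
row 6 has {e,f,h}; column 4 has {e,f,g,h,j} — only i is left for (r6,c4).
row 6 has {e,f,h,i}; column 6 has {f,h,i,j} — only g is left for (r6,c6).
row 2 has {f,g,h,i,j}; column 3 has {f,g} — only e is left for (r2,c3).
row 3 has {f,g,h,j}; column 3 has {e,f,g} — only i is left for (r3,c3).
row 3 has {f,g,h,i,j}; column 6 has {f,g,h,i,j} — only e is left for (r3,c6).
row 5 has {e,f,g,i,j}; column 3 has {e,f,g,i} — only h is left for (r5,c3).
row 6 has {e,f,g,h,i}; column 3 has {e,f,g,h,i} — only j is left for (r6,c3).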